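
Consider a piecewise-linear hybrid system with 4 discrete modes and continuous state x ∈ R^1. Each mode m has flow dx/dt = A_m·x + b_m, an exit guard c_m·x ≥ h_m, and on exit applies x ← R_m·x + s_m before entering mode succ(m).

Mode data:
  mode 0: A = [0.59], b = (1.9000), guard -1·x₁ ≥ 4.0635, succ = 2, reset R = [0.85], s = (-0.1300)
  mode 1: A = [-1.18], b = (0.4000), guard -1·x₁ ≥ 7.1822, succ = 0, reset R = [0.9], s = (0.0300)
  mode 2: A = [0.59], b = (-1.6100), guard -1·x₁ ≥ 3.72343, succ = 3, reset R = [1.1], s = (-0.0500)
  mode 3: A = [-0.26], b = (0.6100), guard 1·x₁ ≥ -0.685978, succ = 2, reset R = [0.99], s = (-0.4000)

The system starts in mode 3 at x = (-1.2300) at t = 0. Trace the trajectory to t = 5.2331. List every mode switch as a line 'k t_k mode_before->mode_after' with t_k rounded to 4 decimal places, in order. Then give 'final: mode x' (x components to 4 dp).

1 0.6347 3->2
2 1.5285 2->3
3 4.4566 3->2
final: 2 -3.2922

Mode 3: guard c·x = -0.6860 hit at Δt = 0.6347 (t = 0.6347), x⁻ = (-0.6860) → reset → x⁺ = (-1.0791), jump to mode 2
Mode 2: guard c·x = 3.7234 hit at Δt = 0.8938 (t = 1.5285), x⁻ = (-3.7234) → reset → x⁺ = (-4.1458), jump to mode 3
Mode 3: guard c·x = -0.6860 hit at Δt = 2.9281 (t = 4.4566), x⁻ = (-0.6860) → reset → x⁺ = (-1.0791), jump to mode 2
Mode 2: flow for 0.7765 to horizon, guard not reached → x = (-3.2922)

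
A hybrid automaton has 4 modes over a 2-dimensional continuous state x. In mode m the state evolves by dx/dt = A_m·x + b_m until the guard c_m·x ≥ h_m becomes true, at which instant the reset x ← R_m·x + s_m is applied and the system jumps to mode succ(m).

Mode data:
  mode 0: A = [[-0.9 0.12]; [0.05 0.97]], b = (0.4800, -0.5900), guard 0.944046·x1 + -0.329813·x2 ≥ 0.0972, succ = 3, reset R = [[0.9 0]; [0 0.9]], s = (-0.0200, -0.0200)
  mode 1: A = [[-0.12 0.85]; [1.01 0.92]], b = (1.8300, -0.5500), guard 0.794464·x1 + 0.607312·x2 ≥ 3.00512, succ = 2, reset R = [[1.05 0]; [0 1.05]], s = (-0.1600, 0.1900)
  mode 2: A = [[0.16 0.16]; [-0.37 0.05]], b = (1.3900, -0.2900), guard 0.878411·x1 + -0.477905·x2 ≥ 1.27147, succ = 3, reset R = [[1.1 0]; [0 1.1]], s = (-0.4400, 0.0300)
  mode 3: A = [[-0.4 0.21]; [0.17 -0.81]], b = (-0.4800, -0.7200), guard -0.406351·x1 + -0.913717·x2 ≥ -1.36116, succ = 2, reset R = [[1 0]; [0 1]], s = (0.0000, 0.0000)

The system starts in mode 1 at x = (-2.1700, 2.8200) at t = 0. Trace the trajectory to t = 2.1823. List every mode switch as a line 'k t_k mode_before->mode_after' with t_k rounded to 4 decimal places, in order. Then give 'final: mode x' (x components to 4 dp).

Mode 1: guard c·x = 3.0051 hit at Δt = 0.6524 (t = 0.6524), x⁻ = (0.8176, 3.8787) → reset → x⁺ = (0.6985, 4.2626), jump to mode 2
Mode 2: guard c·x = 1.2715 hit at Δt = 1.1059 (t = 1.7583), x⁻ = (3.2729, 3.3552) → reset → x⁺ = (3.1602, 3.7207), jump to mode 3
Mode 3: flow for 0.4240 to horizon, guard not reached → x = (2.7334, 2.5600)

1 0.6524 1->2
2 1.7583 2->3
final: 3 2.7334 2.5600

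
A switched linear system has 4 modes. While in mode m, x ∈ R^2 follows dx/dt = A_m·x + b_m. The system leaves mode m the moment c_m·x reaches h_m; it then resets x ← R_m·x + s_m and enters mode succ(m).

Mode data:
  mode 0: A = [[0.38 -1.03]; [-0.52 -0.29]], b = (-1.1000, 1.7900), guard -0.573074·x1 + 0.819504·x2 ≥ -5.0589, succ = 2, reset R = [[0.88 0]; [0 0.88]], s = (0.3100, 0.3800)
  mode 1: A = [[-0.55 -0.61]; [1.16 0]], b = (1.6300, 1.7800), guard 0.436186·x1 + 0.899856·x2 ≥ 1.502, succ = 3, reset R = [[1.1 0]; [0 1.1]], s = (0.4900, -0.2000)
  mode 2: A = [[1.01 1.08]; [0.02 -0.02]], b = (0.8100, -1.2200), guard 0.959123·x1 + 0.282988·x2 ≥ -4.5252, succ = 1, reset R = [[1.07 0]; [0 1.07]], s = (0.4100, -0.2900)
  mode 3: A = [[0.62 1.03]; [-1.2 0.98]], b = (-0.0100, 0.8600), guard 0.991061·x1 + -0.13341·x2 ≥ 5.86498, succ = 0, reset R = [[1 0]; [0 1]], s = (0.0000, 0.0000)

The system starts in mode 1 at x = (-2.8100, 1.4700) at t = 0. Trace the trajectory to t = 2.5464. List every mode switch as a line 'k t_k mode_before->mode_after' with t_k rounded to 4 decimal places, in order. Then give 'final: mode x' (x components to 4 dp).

Mode 1: guard c·x = 1.5020 hit at Δt = 1.5644 (t = 1.5644), x⁻ = (-0.3074, 1.8181) → reset → x⁺ = (0.1519, 1.8000), jump to mode 3
Mode 3: flow for 0.9820 to horizon, guard not reached → x = (4.0223, 3.2472)

1 1.5644 1->3
final: 3 4.0223 3.2472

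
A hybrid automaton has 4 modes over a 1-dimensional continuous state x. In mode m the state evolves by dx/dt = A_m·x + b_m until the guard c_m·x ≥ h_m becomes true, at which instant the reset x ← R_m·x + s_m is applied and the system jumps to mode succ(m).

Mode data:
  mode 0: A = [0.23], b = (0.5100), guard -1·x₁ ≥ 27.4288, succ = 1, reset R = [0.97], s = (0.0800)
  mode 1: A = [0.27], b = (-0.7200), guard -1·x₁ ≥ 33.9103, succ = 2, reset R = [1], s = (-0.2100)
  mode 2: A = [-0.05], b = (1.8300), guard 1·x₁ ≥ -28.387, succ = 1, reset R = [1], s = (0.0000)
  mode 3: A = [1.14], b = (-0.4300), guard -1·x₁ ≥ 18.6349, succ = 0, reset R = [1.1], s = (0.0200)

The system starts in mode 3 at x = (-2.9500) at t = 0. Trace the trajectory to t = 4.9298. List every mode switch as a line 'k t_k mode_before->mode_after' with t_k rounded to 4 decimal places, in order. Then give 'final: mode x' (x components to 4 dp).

1 1.5289 3->0
2 2.9312 0->1
3 3.7664 1->2
final: 2 -30.1239

Mode 3: guard c·x = 18.6349 hit at Δt = 1.5289 (t = 1.5289), x⁻ = (-18.6349) → reset → x⁺ = (-20.4784), jump to mode 0
Mode 0: guard c·x = 27.4288 hit at Δt = 1.4023 (t = 2.9312), x⁻ = (-27.4288) → reset → x⁺ = (-26.5259), jump to mode 1
Mode 1: guard c·x = 33.9103 hit at Δt = 0.8352 (t = 3.7664), x⁻ = (-33.9103) → reset → x⁺ = (-34.1203), jump to mode 2
Mode 2: flow for 1.1634 to horizon, guard not reached → x = (-30.1239)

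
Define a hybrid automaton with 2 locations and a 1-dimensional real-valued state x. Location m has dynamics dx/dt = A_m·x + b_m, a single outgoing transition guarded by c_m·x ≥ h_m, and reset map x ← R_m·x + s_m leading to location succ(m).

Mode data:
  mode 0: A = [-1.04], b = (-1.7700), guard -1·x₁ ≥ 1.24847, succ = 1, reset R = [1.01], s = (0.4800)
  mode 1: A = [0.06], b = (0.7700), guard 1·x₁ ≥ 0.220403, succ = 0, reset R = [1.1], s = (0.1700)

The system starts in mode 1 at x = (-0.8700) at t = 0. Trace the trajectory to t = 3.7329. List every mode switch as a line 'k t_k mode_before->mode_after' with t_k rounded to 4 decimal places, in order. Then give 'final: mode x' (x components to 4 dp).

Mode 1: guard c·x = 0.2204 hit at Δt = 1.4538 (t = 1.4538), x⁻ = (0.2204) → reset → x⁺ = (0.4124), jump to mode 0
Mode 0: guard c·x = 1.2485 hit at Δt = 1.4804 (t = 2.9342), x⁻ = (-1.2485) → reset → x⁺ = (-0.7810), jump to mode 1
Mode 1: flow for 0.7987 to horizon, guard not reached → x = (-0.1893)

1 1.4538 1->0
2 2.9342 0->1
final: 1 -0.1893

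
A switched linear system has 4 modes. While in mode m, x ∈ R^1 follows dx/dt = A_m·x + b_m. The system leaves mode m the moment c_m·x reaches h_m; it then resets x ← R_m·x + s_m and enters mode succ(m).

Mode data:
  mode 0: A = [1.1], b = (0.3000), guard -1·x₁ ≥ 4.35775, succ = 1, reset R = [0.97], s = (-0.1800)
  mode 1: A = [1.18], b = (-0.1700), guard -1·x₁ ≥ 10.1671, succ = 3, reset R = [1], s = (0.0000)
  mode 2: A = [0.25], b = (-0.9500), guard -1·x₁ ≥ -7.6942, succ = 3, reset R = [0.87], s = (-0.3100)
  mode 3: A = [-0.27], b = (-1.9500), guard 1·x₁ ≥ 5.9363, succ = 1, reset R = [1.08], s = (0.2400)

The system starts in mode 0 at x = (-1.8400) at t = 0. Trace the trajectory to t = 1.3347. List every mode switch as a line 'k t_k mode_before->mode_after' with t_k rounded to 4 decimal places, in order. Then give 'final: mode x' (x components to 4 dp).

1 0.8709 0->1
final: 1 -7.7227

Mode 0: guard c·x = 4.3578 hit at Δt = 0.8709 (t = 0.8709), x⁻ = (-4.3578) → reset → x⁺ = (-4.4070), jump to mode 1
Mode 1: flow for 0.4638 to horizon, guard not reached → x = (-7.7227)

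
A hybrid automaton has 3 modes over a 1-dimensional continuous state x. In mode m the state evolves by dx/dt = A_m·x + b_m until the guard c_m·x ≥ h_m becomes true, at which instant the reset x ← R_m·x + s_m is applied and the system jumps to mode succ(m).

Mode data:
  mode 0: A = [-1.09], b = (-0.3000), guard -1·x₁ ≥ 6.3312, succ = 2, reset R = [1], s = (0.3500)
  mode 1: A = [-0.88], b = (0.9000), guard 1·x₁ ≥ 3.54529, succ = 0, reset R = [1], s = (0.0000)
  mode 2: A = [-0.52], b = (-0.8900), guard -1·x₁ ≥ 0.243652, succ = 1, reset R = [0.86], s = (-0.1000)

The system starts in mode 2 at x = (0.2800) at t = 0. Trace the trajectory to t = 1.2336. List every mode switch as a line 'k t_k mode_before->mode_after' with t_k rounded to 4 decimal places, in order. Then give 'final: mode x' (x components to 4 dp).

Mode 2: guard c·x = 0.2437 hit at Δt = 0.5867 (t = 0.5867), x⁻ = (-0.2437) → reset → x⁺ = (-0.3095), jump to mode 1
Mode 1: flow for 0.6469 to horizon, guard not reached → x = (0.2687)

1 0.5867 2->1
final: 1 0.2687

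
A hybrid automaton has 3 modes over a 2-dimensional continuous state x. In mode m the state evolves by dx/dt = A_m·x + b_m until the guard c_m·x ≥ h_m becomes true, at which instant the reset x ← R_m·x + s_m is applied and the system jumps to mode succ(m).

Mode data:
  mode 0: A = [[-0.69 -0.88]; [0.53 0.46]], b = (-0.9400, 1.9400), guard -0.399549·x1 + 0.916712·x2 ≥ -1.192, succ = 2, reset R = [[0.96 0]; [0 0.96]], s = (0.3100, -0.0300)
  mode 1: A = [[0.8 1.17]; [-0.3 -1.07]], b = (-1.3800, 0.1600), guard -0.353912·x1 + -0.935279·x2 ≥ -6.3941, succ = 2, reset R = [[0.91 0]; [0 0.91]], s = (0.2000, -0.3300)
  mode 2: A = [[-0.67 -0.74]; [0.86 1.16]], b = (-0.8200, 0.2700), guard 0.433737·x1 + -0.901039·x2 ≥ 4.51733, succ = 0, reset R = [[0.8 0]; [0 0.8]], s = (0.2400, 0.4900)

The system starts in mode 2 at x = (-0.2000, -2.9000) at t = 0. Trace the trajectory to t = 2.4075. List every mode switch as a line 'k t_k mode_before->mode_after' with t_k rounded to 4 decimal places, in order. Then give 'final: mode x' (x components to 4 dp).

1 0.4609 2->0
2 2.0227 0->2
final: 2 0.9293 -0.7118

Mode 2: guard c·x = 4.5173 hit at Δt = 0.4609 (t = 0.4609), x⁻ = (0.6419, -4.7045) → reset → x⁺ = (0.7535, -3.2736), jump to mode 0
Mode 0: guard c·x = -1.1920 hit at Δt = 1.5618 (t = 2.0227), x⁻ = (1.0450, -0.8449) → reset → x⁺ = (1.3132, -0.8411), jump to mode 2
Mode 2: flow for 0.3848 to horizon, guard not reached → x = (0.9293, -0.7118)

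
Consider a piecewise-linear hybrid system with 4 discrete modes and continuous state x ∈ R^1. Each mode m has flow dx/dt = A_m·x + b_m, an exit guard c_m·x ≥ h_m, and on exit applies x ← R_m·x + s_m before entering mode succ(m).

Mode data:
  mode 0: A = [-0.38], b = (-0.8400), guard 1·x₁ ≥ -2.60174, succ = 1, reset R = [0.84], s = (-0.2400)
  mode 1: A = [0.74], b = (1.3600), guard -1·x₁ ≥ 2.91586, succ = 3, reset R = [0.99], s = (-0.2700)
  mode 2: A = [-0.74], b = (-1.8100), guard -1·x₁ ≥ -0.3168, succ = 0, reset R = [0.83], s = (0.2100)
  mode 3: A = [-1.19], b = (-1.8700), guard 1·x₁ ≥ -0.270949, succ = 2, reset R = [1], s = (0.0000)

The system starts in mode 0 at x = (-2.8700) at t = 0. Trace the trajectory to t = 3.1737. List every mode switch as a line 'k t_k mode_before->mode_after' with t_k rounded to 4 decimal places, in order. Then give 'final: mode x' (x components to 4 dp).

Mode 0: guard c·x = -2.6017 hit at Δt = 1.3742 (t = 1.3742), x⁻ = (-2.6017) → reset → x⁺ = (-2.4255), jump to mode 1
Mode 1: guard c·x = 2.9159 hit at Δt = 0.8200 (t = 2.1942), x⁻ = (-2.9159) → reset → x⁺ = (-3.1567), jump to mode 3
Mode 3: flow for 0.9795 to horizon, guard not reached → x = (-2.0656)

1 1.3742 0->1
2 2.1942 1->3
final: 3 -2.0656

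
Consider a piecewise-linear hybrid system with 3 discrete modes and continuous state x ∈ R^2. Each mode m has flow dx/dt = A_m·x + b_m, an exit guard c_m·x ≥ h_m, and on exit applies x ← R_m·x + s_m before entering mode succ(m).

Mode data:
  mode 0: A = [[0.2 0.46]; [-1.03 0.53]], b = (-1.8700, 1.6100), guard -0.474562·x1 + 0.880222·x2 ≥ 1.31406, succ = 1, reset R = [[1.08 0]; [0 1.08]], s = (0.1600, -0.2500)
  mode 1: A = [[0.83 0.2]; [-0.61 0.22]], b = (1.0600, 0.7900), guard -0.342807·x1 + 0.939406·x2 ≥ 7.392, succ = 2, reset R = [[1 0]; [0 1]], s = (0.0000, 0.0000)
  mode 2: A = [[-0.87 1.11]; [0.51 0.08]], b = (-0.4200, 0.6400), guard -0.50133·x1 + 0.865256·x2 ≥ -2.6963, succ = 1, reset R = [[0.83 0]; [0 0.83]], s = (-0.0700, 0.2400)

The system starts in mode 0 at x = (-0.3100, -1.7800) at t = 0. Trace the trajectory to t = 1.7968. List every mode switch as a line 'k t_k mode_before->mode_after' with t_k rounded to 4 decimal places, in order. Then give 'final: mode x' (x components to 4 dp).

1 0.7953 0->1
final: 1 -3.5362 2.8529

Mode 0: guard c·x = 1.3141 hit at Δt = 0.7953 (t = 0.7953), x⁻ = (-2.3813, 0.2090) → reset → x⁺ = (-2.4118, -0.0243), jump to mode 1
Mode 1: flow for 1.0015 to horizon, guard not reached → x = (-3.5362, 2.8529)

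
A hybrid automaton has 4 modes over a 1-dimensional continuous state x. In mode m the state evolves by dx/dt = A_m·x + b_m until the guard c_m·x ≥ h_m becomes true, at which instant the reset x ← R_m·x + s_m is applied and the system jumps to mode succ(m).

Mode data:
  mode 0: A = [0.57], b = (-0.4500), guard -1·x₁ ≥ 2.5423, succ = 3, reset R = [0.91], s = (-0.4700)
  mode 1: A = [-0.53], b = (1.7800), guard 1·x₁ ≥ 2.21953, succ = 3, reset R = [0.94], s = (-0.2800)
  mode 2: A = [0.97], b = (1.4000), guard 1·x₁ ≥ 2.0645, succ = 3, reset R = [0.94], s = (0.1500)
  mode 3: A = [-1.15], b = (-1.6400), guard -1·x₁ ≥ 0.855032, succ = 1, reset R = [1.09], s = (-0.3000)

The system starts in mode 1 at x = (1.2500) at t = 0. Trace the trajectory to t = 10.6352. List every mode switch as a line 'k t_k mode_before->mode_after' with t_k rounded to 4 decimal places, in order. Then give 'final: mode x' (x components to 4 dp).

Mode 1: guard c·x = 2.2195 hit at Δt = 1.1620 (t = 1.1620), x⁻ = (2.2195) → reset → x⁺ = (1.8064), jump to mode 3
Mode 3: guard c·x = 0.8550 hit at Δt = 1.5074 (t = 2.6694), x⁻ = (-0.8550) → reset → x⁺ = (-1.2320), jump to mode 1
Mode 1: guard c·x = 2.2195 hit at Δt = 2.6299 (t = 5.2993), x⁻ = (2.2195) → reset → x⁺ = (1.8064), jump to mode 3
Mode 3: guard c·x = 0.8550 hit at Δt = 1.5074 (t = 6.8067), x⁻ = (-0.8550) → reset → x⁺ = (-1.2320), jump to mode 1
Mode 1: guard c·x = 2.2195 hit at Δt = 2.6299 (t = 9.4367), x⁻ = (2.2195) → reset → x⁺ = (1.8064), jump to mode 3
Mode 3: flow for 1.1985 to horizon, guard not reached → x = (-0.6115)

1 1.1620 1->3
2 2.6694 3->1
3 5.2993 1->3
4 6.8067 3->1
5 9.4367 1->3
final: 3 -0.6115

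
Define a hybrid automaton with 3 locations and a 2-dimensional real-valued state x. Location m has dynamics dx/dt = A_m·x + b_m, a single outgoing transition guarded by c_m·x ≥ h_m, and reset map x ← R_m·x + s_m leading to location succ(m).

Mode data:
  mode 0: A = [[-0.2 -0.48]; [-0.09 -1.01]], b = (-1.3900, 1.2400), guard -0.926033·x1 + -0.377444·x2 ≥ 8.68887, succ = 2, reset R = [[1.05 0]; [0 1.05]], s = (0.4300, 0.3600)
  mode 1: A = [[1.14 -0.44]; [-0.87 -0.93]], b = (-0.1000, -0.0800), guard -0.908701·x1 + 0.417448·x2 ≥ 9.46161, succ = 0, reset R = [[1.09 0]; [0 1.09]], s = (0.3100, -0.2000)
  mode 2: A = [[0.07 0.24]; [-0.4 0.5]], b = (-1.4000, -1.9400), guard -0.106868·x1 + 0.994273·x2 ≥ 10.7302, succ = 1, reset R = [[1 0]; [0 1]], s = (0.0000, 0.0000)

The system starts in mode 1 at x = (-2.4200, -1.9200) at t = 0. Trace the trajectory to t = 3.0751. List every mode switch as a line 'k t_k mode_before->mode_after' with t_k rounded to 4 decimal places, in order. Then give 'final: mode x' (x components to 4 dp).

1 1.1700 1->0
2 2.2817 0->2
final: 2 -11.2745 6.5126

Mode 1: guard c·x = 9.4616 hit at Δt = 1.1700 (t = 1.1700), x⁻ = (-9.1742, 2.6950) → reset → x⁺ = (-9.6899, 2.7375), jump to mode 0
Mode 0: guard c·x = 8.6889 hit at Δt = 1.1117 (t = 2.2817), x⁻ = (-10.3309, 2.3260) → reset → x⁺ = (-10.4175, 2.8023), jump to mode 2
Mode 2: flow for 0.7934 to horizon, guard not reached → x = (-11.2745, 6.5126)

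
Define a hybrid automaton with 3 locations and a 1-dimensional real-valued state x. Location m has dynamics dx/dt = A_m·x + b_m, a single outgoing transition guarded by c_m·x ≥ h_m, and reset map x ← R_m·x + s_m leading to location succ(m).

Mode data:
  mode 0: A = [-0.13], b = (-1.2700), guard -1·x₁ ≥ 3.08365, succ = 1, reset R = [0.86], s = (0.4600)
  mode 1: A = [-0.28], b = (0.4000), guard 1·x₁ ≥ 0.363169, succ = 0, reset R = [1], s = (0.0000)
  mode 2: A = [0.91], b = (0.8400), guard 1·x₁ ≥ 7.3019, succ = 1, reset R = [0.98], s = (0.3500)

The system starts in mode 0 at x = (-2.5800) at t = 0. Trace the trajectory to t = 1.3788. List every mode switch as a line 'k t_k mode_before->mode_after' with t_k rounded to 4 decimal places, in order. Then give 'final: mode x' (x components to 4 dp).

Mode 0: guard c·x = 3.0837 hit at Δt = 0.5587 (t = 0.5587), x⁻ = (-3.0837) → reset → x⁺ = (-2.1919), jump to mode 1
Mode 1: flow for 0.8201 to horizon, guard not reached → x = (-1.4491)

1 0.5587 0->1
final: 1 -1.4491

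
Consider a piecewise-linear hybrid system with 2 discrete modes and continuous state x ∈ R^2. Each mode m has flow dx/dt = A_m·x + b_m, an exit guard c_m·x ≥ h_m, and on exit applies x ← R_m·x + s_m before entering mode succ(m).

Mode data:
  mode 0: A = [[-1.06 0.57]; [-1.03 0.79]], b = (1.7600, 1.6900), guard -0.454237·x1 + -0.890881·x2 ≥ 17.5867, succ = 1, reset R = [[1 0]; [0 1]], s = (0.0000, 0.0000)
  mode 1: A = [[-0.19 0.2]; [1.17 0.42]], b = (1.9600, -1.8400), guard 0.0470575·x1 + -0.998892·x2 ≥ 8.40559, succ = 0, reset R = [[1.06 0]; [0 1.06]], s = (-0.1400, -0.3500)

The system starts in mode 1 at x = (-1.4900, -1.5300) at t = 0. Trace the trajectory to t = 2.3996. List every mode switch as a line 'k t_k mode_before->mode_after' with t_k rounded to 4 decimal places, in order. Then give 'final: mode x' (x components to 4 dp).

Mode 1: guard c·x = 8.4056 hit at Δt = 1.5694 (t = 1.5694), x⁻ = (0.1914, -8.4059) → reset → x⁺ = (0.0629, -9.2602), jump to mode 0
Mode 0: flow for 0.8302 to horizon, guard not reached → x = (-2.8143, -14.3748)

1 1.5694 1->0
final: 0 -2.8143 -14.3748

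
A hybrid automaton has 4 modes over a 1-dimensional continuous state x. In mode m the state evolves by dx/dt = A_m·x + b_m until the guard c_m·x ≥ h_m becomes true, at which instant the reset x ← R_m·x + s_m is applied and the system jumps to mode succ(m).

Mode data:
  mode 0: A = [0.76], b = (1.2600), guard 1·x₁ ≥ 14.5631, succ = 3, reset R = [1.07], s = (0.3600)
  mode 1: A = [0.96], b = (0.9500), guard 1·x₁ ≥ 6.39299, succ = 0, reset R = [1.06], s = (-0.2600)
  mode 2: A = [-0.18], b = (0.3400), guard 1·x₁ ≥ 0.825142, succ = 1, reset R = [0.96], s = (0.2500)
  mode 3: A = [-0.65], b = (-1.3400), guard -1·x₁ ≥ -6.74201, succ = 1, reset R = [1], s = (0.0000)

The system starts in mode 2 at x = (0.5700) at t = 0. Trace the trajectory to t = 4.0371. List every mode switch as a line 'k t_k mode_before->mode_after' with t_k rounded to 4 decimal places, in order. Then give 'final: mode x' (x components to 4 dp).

1 1.1944 2->1
2 2.5384 1->0
3 3.4401 0->3
final: 3 10.1520

Mode 2: guard c·x = 0.8251 hit at Δt = 1.1944 (t = 1.1944), x⁻ = (0.8251) → reset → x⁺ = (1.0421), jump to mode 1
Mode 1: guard c·x = 6.3930 hit at Δt = 1.3440 (t = 2.5384), x⁻ = (6.3930) → reset → x⁺ = (6.5166), jump to mode 0
Mode 0: guard c·x = 14.5631 hit at Δt = 0.9017 (t = 3.4401), x⁻ = (14.5631) → reset → x⁺ = (15.9425), jump to mode 3
Mode 3: flow for 0.5970 to horizon, guard not reached → x = (10.1520)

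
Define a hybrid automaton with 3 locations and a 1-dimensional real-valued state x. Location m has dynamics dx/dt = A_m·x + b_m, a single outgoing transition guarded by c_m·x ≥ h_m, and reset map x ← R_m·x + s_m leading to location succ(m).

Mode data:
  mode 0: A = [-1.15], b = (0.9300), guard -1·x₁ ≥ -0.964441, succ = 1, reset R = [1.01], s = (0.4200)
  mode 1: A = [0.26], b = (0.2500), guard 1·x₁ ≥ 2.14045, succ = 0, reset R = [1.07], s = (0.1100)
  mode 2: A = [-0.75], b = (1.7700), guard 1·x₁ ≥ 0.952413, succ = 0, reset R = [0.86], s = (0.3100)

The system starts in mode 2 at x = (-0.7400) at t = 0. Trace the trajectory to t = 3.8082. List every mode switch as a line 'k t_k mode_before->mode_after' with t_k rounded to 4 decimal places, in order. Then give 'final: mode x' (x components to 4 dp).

1 1.0527 2->0
2 1.6799 0->1
3 2.7385 1->0
final: 0 1.2738

Mode 2: guard c·x = 0.9524 hit at Δt = 1.0527 (t = 1.0527), x⁻ = (0.9524) → reset → x⁺ = (1.1291), jump to mode 0
Mode 0: guard c·x = -0.9644 hit at Δt = 0.6272 (t = 1.6799), x⁻ = (0.9644) → reset → x⁺ = (1.3941), jump to mode 1
Mode 1: guard c·x = 2.1404 hit at Δt = 1.0586 (t = 2.7385), x⁻ = (2.1404) → reset → x⁺ = (2.4003), jump to mode 0
Mode 0: flow for 1.0697 to horizon, guard not reached → x = (1.2738)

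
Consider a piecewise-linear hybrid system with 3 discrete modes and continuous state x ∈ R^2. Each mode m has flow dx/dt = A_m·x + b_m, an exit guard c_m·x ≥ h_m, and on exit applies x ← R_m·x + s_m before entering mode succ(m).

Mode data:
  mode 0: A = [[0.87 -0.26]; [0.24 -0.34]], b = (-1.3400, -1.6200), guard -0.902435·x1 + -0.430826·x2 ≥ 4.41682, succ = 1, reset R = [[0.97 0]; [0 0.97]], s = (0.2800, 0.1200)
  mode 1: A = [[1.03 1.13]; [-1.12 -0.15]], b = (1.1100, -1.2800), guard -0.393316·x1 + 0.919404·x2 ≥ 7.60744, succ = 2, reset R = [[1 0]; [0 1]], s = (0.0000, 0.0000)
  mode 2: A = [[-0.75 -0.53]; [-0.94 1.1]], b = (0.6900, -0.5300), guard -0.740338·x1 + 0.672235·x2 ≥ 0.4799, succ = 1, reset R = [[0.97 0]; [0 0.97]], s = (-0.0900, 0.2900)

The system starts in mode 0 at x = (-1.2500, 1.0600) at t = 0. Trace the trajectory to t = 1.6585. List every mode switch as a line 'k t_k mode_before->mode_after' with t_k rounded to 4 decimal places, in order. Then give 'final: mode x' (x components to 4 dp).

Mode 0: guard c·x = 4.4168 hit at Δt = 0.8660 (t = 0.8660), x⁻ = (-4.4533, -0.9238) → reset → x⁺ = (-4.0397, -0.7761), jump to mode 1
Mode 1: flow for 0.7925 to horizon, guard not reached → x = (-6.8269, 3.0008)

1 0.8660 0->1
final: 1 -6.8269 3.0008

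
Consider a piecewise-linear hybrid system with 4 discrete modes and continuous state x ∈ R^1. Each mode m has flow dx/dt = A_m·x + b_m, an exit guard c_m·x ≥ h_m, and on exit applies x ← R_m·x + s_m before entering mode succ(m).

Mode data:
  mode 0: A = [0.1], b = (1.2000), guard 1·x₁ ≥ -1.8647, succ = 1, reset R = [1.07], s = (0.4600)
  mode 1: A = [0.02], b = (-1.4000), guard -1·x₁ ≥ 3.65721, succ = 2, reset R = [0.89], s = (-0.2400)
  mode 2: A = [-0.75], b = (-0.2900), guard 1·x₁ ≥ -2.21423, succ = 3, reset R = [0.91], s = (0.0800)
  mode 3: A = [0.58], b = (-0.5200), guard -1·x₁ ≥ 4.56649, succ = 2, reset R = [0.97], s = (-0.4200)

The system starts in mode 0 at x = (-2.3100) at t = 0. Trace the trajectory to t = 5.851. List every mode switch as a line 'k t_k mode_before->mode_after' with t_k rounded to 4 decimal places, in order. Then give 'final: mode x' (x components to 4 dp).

Mode 0: guard c·x = -1.8647 hit at Δt = 0.4493 (t = 0.4493), x⁻ = (-1.8647) → reset → x⁺ = (-1.5352), jump to mode 1
Mode 1: guard c·x = 3.6572 hit at Δt = 1.4616 (t = 1.9109), x⁻ = (-3.6572) → reset → x⁺ = (-3.4949), jump to mode 2
Mode 2: guard c·x = -2.2142 hit at Δt = 0.7081 (t = 2.6190), x⁻ = (-2.2142) → reset → x⁺ = (-1.9349), jump to mode 3
Mode 3: guard c·x = 4.5665 hit at Δt = 1.1331 (t = 3.7521), x⁻ = (-4.5665) → reset → x⁺ = (-4.8495), jump to mode 2
Mode 2: guard c·x = -2.2142 hit at Δt = 1.1904 (t = 4.9425), x⁻ = (-2.2142) → reset → x⁺ = (-1.9349), jump to mode 3
Mode 3: flow for 0.9085 to horizon, guard not reached → x = (-3.8992)

1 0.4493 0->1
2 1.9109 1->2
3 2.6190 2->3
4 3.7521 3->2
5 4.9425 2->3
final: 3 -3.8992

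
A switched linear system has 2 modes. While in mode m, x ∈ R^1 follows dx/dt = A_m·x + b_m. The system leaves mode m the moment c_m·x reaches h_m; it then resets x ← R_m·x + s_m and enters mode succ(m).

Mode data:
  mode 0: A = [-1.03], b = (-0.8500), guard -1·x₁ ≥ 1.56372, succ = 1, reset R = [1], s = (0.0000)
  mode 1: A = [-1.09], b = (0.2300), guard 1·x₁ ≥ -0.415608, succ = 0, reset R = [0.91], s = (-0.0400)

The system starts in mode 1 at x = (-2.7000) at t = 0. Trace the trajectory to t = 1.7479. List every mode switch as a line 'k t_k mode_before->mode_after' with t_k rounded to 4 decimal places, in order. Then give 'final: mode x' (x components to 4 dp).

Mode 1: guard c·x = -0.4156 hit at Δt = 1.4091 (t = 1.4091), x⁻ = (-0.4156) → reset → x⁺ = (-0.4182), jump to mode 0
Mode 0: flow for 0.3388 to horizon, guard not reached → x = (-0.5381)

1 1.4091 1->0
final: 0 -0.5381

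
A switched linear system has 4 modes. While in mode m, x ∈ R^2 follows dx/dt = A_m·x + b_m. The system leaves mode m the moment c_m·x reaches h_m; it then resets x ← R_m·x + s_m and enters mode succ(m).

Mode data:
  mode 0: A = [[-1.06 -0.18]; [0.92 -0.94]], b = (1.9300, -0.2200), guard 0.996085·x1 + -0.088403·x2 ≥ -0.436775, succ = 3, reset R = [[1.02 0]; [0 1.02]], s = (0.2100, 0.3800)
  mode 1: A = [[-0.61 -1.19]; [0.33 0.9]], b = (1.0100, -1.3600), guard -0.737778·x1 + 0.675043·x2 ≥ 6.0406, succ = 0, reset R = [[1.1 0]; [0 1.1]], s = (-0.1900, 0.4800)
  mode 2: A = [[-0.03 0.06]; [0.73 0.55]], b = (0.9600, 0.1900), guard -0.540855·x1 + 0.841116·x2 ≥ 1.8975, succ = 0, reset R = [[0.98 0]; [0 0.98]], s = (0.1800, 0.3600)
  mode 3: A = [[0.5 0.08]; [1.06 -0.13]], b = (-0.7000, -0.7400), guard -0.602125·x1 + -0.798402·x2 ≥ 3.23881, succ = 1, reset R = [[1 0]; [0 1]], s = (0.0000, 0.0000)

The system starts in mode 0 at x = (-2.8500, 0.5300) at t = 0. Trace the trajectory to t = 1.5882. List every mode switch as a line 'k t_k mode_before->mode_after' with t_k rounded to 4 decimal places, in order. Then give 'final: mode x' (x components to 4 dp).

Mode 0: guard c·x = -0.4368 hit at Δt = 0.6614 (t = 0.6614), x⁻ = (-0.4798, -0.4655) → reset → x⁺ = (-0.2794, -0.0948), jump to mode 3
Mode 3: flow for 0.9268 to horizon, guard not reached → x = (-1.3301, -1.4397)

1 0.6614 0->3
final: 3 -1.3301 -1.4397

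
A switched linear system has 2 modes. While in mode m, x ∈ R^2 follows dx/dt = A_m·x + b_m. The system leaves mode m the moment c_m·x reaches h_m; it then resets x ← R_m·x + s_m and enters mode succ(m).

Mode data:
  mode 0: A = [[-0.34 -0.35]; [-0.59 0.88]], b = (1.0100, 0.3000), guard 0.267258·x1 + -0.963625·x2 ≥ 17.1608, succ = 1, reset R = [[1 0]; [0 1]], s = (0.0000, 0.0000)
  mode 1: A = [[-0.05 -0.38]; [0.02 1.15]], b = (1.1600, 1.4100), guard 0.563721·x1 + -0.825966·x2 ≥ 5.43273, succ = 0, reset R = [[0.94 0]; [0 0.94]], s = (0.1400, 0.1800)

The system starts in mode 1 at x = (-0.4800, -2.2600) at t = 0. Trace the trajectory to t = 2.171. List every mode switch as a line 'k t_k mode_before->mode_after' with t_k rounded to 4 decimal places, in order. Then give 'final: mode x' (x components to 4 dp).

1 1.1405 1->0
final: 0 5.1228 -14.0351

Mode 1: guard c·x = 5.4327 hit at Δt = 1.1405 (t = 1.1405), x⁻ = (2.2532, -5.0396) → reset → x⁺ = (2.2580, -4.5573), jump to mode 0
Mode 0: flow for 1.0305 to horizon, guard not reached → x = (5.1228, -14.0351)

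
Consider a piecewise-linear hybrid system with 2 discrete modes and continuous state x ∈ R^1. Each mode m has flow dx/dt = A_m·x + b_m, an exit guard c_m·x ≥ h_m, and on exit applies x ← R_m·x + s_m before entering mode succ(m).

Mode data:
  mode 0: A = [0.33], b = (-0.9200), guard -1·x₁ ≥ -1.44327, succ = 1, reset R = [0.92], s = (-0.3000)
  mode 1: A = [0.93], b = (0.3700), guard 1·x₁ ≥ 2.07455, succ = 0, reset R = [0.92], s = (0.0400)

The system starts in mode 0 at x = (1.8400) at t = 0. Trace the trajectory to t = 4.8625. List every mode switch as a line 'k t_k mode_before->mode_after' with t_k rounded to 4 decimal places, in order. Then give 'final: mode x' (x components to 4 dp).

Mode 0: guard c·x = -1.4433 hit at Δt = 1.0595 (t = 1.0595), x⁻ = (1.4433) → reset → x⁺ = (1.0278), jump to mode 1
Mode 1: guard c·x = 2.0745 hit at Δt = 0.5920 (t = 1.6515), x⁻ = (2.0745) → reset → x⁺ = (1.9486), jump to mode 0
Mode 0: guard c·x = -1.4433 hit at Δt = 1.4282 (t = 3.0797), x⁻ = (1.4433) → reset → x⁺ = (1.0278), jump to mode 1
Mode 1: guard c·x = 2.0745 hit at Δt = 0.5920 (t = 3.6717), x⁻ = (2.0745) → reset → x⁺ = (1.9486), jump to mode 0
Mode 0: flow for 1.1908 to horizon, guard not reached → x = (1.5446)

1 1.0595 0->1
2 1.6515 1->0
3 3.0797 0->1
4 3.6717 1->0
final: 0 1.5446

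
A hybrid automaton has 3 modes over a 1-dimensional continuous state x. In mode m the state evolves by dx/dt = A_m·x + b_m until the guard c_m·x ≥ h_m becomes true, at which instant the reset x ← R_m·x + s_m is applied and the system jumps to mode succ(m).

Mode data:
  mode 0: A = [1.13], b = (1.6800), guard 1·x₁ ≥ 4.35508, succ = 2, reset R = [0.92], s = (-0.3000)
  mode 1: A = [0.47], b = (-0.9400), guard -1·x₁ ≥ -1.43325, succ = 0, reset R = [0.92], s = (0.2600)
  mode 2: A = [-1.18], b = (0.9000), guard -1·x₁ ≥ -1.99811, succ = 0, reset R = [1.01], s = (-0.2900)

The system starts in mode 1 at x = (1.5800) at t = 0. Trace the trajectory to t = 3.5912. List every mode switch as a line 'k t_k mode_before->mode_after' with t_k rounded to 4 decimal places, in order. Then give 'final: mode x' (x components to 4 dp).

Mode 1: guard c·x = -1.4332 hit at Δt = 0.6376 (t = 0.6376), x⁻ = (1.4332) → reset → x⁺ = (1.5786), jump to mode 0
Mode 0: guard c·x = 4.3551 hit at Δt = 0.5707 (t = 1.2083), x⁻ = (4.3551) → reset → x⁺ = (3.7067), jump to mode 2
Mode 2: guard c·x = -1.9981 hit at Δt = 0.7359 (t = 1.9442), x⁻ = (1.9981) → reset → x⁺ = (1.7281), jump to mode 0
Mode 0: guard c·x = 4.3551 hit at Δt = 0.5286 (t = 2.4727), x⁻ = (4.3551) → reset → x⁺ = (3.7067), jump to mode 2
Mode 2: guard c·x = -1.9981 hit at Δt = 0.7359 (t = 3.2086), x⁻ = (1.9981) → reset → x⁺ = (1.7281), jump to mode 0
Mode 0: flow for 0.3826 to horizon, guard not reached → x = (3.4666)

1 0.6376 1->0
2 1.2083 0->2
3 1.9442 2->0
4 2.4727 0->2
5 3.2086 2->0
final: 0 3.4666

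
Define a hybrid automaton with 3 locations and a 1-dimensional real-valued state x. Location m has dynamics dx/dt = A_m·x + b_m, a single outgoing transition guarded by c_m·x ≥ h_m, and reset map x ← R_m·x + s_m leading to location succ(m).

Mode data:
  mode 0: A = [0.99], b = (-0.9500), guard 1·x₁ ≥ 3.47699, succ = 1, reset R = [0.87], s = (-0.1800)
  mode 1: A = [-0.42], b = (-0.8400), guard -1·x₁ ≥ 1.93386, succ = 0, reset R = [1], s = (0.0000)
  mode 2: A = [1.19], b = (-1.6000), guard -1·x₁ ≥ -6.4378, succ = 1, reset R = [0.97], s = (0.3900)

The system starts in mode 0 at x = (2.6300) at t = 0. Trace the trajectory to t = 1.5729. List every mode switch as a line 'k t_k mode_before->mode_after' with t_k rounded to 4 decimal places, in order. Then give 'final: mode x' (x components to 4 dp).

Mode 0: guard c·x = 3.4770 hit at Δt = 0.4143 (t = 0.4143), x⁻ = (3.4770) → reset → x⁺ = (2.8450), jump to mode 1
Mode 1: flow for 1.1586 to horizon, guard not reached → x = (0.9782)

1 0.4143 0->1
final: 1 0.9782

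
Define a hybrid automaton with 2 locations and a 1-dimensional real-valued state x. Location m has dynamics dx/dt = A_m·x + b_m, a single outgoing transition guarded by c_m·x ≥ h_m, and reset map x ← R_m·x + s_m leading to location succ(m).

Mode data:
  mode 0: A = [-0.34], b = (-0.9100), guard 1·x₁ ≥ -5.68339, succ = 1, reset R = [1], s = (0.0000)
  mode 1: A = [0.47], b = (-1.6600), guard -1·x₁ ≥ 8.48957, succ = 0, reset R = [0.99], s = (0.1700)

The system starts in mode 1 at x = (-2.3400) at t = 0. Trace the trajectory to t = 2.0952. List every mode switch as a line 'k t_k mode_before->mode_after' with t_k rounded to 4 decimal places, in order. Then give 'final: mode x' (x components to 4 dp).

Mode 1: guard c·x = 8.4896 hit at Δt = 1.5245 (t = 1.5245), x⁻ = (-8.4896) → reset → x⁺ = (-8.2347), jump to mode 0
Mode 0: flow for 0.5707 to horizon, guard not reached → x = (-7.2544)

1 1.5245 1->0
final: 0 -7.2544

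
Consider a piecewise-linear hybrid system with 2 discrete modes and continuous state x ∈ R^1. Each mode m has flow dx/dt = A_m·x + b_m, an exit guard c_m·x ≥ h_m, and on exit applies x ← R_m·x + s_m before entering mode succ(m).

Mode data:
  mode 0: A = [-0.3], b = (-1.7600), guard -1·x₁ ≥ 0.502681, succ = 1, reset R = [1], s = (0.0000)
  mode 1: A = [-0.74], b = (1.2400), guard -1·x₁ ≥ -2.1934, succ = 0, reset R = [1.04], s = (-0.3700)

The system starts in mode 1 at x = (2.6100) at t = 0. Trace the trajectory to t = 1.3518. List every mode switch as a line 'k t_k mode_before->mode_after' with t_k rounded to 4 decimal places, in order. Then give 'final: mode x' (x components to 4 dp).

1 0.7978 1->0
final: 0 0.7202

Mode 1: guard c·x = -2.1934 hit at Δt = 0.7978 (t = 0.7978), x⁻ = (2.1934) → reset → x⁺ = (1.9111), jump to mode 0
Mode 0: flow for 0.5540 to horizon, guard not reached → x = (0.7202)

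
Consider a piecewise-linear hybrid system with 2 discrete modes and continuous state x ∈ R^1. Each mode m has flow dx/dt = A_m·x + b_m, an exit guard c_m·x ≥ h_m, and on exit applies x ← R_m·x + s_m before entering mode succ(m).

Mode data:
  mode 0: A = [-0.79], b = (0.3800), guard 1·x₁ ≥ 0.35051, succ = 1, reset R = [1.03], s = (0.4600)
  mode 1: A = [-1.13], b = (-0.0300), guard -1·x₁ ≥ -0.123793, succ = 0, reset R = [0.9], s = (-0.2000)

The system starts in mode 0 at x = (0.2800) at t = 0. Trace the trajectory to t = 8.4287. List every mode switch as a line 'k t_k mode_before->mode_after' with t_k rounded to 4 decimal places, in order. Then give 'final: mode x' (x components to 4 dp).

Mode 0: guard c·x = 0.3505 hit at Δt = 0.5468 (t = 0.5468), x⁻ = (0.3505) → reset → x⁺ = (0.8210), jump to mode 1
Mode 1: guard c·x = -0.1238 hit at Δt = 1.5305 (t = 2.0773), x⁻ = (0.1238) → reset → x⁺ = (-0.0886), jump to mode 0
Mode 0: guard c·x = 0.3505 hit at Δt = 1.8652 (t = 3.9425), x⁻ = (0.3505) → reset → x⁺ = (0.8210), jump to mode 1
Mode 1: guard c·x = -0.1238 hit at Δt = 1.5305 (t = 5.4730), x⁻ = (0.1238) → reset → x⁺ = (-0.0886), jump to mode 0
Mode 0: guard c·x = 0.3505 hit at Δt = 1.8652 (t = 7.3383), x⁻ = (0.3505) → reset → x⁺ = (0.8210), jump to mode 1
Mode 1: flow for 1.0904 to horizon, guard not reached → x = (0.2207)

1 0.5468 0->1
2 2.0773 1->0
3 3.9425 0->1
4 5.4730 1->0
5 7.3383 0->1
final: 1 0.2207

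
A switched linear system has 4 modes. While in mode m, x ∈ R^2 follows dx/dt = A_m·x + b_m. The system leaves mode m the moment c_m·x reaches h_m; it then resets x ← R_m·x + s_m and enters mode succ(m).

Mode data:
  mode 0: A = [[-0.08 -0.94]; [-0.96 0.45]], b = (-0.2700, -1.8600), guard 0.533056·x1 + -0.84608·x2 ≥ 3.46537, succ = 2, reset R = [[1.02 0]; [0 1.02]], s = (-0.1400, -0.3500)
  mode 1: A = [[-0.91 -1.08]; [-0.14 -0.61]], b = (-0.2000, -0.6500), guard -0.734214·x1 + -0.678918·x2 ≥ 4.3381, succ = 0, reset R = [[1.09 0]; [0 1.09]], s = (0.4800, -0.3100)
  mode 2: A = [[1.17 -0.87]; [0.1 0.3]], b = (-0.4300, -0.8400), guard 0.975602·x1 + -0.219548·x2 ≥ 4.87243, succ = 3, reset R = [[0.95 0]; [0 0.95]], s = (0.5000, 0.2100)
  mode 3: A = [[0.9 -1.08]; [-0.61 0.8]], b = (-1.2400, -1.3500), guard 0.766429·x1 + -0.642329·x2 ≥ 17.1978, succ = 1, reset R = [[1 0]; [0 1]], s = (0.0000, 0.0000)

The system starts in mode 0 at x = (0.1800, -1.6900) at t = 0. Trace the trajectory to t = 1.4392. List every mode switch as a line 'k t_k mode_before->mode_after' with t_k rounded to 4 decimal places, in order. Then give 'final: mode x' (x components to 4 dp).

1 0.4769 0->2
2 0.9649 2->3
final: 3 9.7927 -9.2879

Mode 0: guard c·x = 3.4654 hit at Δt = 0.4769 (t = 0.4769), x⁻ = (1.1352, -3.3806) → reset → x⁺ = (1.0179, -3.7982), jump to mode 2
Mode 2: guard c·x = 4.8724 hit at Δt = 0.4880 (t = 0.9649), x⁻ = (3.9323, -4.7192) → reset → x⁺ = (4.2357, -4.2732), jump to mode 3
Mode 3: flow for 0.4743 to horizon, guard not reached → x = (9.7927, -9.2879)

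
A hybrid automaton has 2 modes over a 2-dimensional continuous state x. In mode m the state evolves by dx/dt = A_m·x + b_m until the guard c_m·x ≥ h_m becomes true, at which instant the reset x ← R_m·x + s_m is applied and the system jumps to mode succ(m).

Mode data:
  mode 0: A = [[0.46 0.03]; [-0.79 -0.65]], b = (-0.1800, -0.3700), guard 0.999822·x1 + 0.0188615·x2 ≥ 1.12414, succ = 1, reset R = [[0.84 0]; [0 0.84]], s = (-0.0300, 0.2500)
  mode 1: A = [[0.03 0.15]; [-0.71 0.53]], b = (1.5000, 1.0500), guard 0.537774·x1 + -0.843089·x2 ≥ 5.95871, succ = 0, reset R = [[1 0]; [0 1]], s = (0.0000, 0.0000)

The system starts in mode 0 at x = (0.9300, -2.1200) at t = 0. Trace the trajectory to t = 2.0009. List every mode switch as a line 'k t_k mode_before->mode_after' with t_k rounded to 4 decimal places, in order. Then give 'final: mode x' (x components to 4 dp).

Mode 0: guard c·x = 1.1241 hit at Δt = 0.9826 (t = 0.9826), x⁻ = (1.1619, -1.9899) → reset → x⁺ = (0.9460, -1.4215), jump to mode 1
Mode 1: flow for 1.0183 to horizon, guard not reached → x = (2.2420, -2.5030)

1 0.9826 0->1
final: 1 2.2420 -2.5030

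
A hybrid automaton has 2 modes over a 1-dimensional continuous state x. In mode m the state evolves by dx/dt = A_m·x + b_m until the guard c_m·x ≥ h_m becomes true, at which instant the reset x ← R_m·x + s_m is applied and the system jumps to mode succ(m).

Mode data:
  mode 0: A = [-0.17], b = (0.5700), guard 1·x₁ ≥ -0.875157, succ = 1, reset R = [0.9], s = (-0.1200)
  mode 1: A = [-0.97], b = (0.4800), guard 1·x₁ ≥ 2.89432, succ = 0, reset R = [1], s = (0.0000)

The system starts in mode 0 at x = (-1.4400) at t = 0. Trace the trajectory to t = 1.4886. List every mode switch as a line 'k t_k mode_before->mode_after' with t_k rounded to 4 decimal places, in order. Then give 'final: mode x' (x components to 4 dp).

1 0.7376 0->1
final: 1 -0.1821

Mode 0: guard c·x = -0.8752 hit at Δt = 0.7376 (t = 0.7376), x⁻ = (-0.8752) → reset → x⁺ = (-0.9076), jump to mode 1
Mode 1: flow for 0.7510 to horizon, guard not reached → x = (-0.1821)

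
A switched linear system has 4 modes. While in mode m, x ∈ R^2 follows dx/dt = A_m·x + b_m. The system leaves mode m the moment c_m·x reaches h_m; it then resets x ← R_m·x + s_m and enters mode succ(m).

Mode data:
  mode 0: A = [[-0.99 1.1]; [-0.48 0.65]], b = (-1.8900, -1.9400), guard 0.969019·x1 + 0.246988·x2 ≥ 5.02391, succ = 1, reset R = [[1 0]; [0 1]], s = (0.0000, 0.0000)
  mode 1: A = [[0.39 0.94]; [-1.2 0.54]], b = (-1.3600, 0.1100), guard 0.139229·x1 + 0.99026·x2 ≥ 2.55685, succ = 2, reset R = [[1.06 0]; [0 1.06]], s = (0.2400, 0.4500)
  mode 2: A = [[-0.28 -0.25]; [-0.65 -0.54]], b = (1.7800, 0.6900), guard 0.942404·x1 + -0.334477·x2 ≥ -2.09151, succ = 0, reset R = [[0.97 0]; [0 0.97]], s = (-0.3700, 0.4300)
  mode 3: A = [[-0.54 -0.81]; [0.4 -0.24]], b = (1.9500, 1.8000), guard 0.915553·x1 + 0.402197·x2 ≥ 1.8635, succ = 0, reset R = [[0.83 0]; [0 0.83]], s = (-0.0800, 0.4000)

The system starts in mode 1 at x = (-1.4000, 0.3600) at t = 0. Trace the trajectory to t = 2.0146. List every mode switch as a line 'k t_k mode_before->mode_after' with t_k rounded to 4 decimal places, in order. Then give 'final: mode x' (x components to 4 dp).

1 0.8081 1->2
2 1.4126 2->0
final: 0 0.3653 4.1702

Mode 1: guard c·x = 2.5568 hit at Δt = 0.8081 (t = 0.8081), x⁻ = (-1.9568, 2.8571) → reset → x⁺ = (-1.8342, 3.4786), jump to mode 2
Mode 2: guard c·x = -2.0915 hit at Δt = 0.6045 (t = 1.4126), x⁻ = (-1.0353, 3.3362) → reset → x⁺ = (-1.3742, 3.6661), jump to mode 0
Mode 0: flow for 0.6020 to horizon, guard not reached → x = (0.3653, 4.1702)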